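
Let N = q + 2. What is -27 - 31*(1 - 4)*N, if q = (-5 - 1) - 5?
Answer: -864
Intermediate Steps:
q = -11 (q = -6 - 5 = -11)
N = -9 (N = -11 + 2 = -9)
-27 - 31*(1 - 4)*N = -27 - 31*(1 - 4)*(-9) = -27 - (-93)*(-9) = -27 - 31*27 = -27 - 837 = -864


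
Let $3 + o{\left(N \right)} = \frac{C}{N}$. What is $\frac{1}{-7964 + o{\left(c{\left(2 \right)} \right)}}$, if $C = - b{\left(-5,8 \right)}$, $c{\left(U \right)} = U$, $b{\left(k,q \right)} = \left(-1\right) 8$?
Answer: $- \frac{1}{7963} \approx -0.00012558$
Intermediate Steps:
$b{\left(k,q \right)} = -8$
$C = 8$ ($C = \left(-1\right) \left(-8\right) = 8$)
$o{\left(N \right)} = -3 + \frac{8}{N}$
$\frac{1}{-7964 + o{\left(c{\left(2 \right)} \right)}} = \frac{1}{-7964 - \left(3 - \frac{8}{2}\right)} = \frac{1}{-7964 + \left(-3 + 8 \cdot \frac{1}{2}\right)} = \frac{1}{-7964 + \left(-3 + 4\right)} = \frac{1}{-7964 + 1} = \frac{1}{-7963} = - \frac{1}{7963}$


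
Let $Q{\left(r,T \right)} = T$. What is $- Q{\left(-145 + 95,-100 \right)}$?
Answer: $100$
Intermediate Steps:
$- Q{\left(-145 + 95,-100 \right)} = \left(-1\right) \left(-100\right) = 100$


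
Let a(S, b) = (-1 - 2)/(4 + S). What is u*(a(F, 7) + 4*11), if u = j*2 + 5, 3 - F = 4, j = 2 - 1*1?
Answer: 301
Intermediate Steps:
j = 1 (j = 2 - 1 = 1)
F = -1 (F = 3 - 1*4 = 3 - 4 = -1)
u = 7 (u = 1*2 + 5 = 2 + 5 = 7)
a(S, b) = -3/(4 + S)
u*(a(F, 7) + 4*11) = 7*(-3/(4 - 1) + 4*11) = 7*(-3/3 + 44) = 7*(-3*1/3 + 44) = 7*(-1 + 44) = 7*43 = 301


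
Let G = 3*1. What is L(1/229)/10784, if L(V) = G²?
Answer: 9/10784 ≈ 0.00083457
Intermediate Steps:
G = 3
L(V) = 9 (L(V) = 3² = 9)
L(1/229)/10784 = 9/10784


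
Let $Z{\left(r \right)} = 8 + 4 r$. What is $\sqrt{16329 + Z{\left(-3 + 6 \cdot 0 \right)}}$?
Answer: $5 \sqrt{653} \approx 127.77$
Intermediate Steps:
$\sqrt{16329 + Z{\left(-3 + 6 \cdot 0 \right)}} = \sqrt{16329 + \left(8 + 4 \left(-3 + 6 \cdot 0\right)\right)} = \sqrt{16329 + \left(8 + 4 \left(-3 + 0\right)\right)} = \sqrt{16329 + \left(8 + 4 \left(-3\right)\right)} = \sqrt{16329 + \left(8 - 12\right)} = \sqrt{16329 - 4} = \sqrt{16325} = 5 \sqrt{653}$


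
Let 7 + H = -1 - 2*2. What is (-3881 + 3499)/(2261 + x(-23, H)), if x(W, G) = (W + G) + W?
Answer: -382/2203 ≈ -0.17340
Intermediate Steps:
H = -12 (H = -7 + (-1 - 2*2) = -7 + (-1 - 4) = -7 - 5 = -12)
x(W, G) = G + 2*W (x(W, G) = (G + W) + W = G + 2*W)
(-3881 + 3499)/(2261 + x(-23, H)) = (-3881 + 3499)/(2261 + (-12 + 2*(-23))) = -382/(2261 + (-12 - 46)) = -382/(2261 - 58) = -382/2203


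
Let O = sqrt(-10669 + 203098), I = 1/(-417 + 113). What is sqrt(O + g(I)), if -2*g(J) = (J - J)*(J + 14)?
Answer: 3**(3/4)*7127**(1/4) ≈ 20.944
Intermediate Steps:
I = -1/304 (I = 1/(-304) = -1/304 ≈ -0.0032895)
O = 3*sqrt(21381) (O = sqrt(192429) = 3*sqrt(21381) ≈ 438.67)
g(J) = 0 (g(J) = -(J - J)*(J + 14)/2 = -0*(14 + J) = -1/2*0 = 0)
sqrt(O + g(I)) = sqrt(3*sqrt(21381) + 0) = sqrt(3*sqrt(21381)) = 3**(3/4)*7127**(1/4)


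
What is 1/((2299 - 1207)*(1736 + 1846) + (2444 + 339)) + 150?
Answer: 587149051/3914327 ≈ 150.00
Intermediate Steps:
1/((2299 - 1207)*(1736 + 1846) + (2444 + 339)) + 150 = 1/(1092*3582 + 2783) + 150 = 1/(3911544 + 2783) + 150 = 1/3914327 + 150 = 587149051/3914327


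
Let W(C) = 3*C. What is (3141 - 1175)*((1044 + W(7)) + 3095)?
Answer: 8178560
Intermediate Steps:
(3141 - 1175)*((1044 + W(7)) + 3095) = (3141 - 1175)*((1044 + 3*7) + 3095) = 1966*((1044 + 21) + 3095) = 1966*(1065 + 3095) = 1966*4160 = 8178560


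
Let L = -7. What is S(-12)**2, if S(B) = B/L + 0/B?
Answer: 144/49 ≈ 2.9388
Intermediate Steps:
S(B) = -B/7 (S(B) = B/(-7) + 0/B = B*(-1/7) + 0 = -B/7 + 0 = -B/7)
S(-12)**2 = (-1/7*(-12))**2 = (12/7)**2 = 144/49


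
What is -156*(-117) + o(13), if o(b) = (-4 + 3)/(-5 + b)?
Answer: 146015/8 ≈ 18252.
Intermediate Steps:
o(b) = -1/(-5 + b)
-156*(-117) + o(13) = -156*(-117) - 1/(-5 + 13) = 18252 - 1/8 = 18252 - 1*⅛ = 18252 - ⅛ = 146015/8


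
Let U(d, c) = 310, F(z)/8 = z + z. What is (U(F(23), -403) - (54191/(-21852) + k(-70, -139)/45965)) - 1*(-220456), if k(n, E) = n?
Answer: 44349172647767/200885436 ≈ 2.2077e+5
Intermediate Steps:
F(z) = 16*z (F(z) = 8*(z + z) = 8*(2*z) = 16*z)
(U(F(23), -403) - (54191/(-21852) + k(-70, -139)/45965)) - 1*(-220456) = (310 - (54191/(-21852) - 70/45965)) - 1*(-220456) = (310 - (54191*(-1/21852) - 70*1/45965)) + 220456 = (310 - (-54191/21852 - 14/9193)) + 220456 = (310 - 1*(-498483791/200885436)) + 220456 = (310 + 498483791/200885436) + 220456 = 62772968951/200885436 + 220456 = 44349172647767/200885436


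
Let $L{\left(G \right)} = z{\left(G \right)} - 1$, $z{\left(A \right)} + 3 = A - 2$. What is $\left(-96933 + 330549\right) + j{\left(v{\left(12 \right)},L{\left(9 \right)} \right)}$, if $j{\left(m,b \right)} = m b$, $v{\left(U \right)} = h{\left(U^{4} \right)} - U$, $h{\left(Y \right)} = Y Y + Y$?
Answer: $1290240876$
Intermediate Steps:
$z{\left(A \right)} = -5 + A$ ($z{\left(A \right)} = -3 + \left(A - 2\right) = -3 + \left(-2 + A\right) = -5 + A$)
$L{\left(G \right)} = -6 + G$ ($L{\left(G \right)} = \left(-5 + G\right) - 1 = -6 + G$)
$h{\left(Y \right)} = Y + Y^{2}$ ($h{\left(Y \right)} = Y^{2} + Y = Y + Y^{2}$)
$v{\left(U \right)} = - U + U^{4} \left(1 + U^{4}\right)$ ($v{\left(U \right)} = U^{4} \left(1 + U^{4}\right) - U = - U + U^{4} \left(1 + U^{4}\right)$)
$j{\left(m,b \right)} = b m$
$\left(-96933 + 330549\right) + j{\left(v{\left(12 \right)},L{\left(9 \right)} \right)} = \left(-96933 + 330549\right) + \left(-6 + 9\right) \left(12^{4} + 12^{8} - 12\right) = 233616 + 3 \left(20736 + 429981696 - 12\right) = 233616 + 3 \cdot 430002420 = 233616 + 1290007260 = 1290240876$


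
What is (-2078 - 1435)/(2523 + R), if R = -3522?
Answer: 1171/333 ≈ 3.5165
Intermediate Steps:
(-2078 - 1435)/(2523 + R) = (-2078 - 1435)/(2523 - 3522) = -3513/(-999) = -3513*(-1/999) = 1171/333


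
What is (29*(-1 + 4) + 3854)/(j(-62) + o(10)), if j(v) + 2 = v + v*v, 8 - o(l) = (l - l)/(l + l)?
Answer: 3941/3788 ≈ 1.0404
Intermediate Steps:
o(l) = 8 (o(l) = 8 - (l - l)/(l + l) = 8 - 0/(2*l) = 8 - 0*1/(2*l) = 8 - 1*0 = 8 + 0 = 8)
j(v) = -2 + v + v**2 (j(v) = -2 + (v + v*v) = -2 + (v + v**2) = -2 + v + v**2)
(29*(-1 + 4) + 3854)/(j(-62) + o(10)) = (29*(-1 + 4) + 3854)/((-2 - 62 + (-62)**2) + 8) = (29*3 + 3854)/((-2 - 62 + 3844) + 8) = (87 + 3854)/(3780 + 8) = 3941/3788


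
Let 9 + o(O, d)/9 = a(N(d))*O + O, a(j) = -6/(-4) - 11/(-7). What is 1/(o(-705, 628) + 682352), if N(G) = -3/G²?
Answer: 14/9190129 ≈ 1.5234e-6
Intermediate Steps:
N(G) = -3/G²
a(j) = 43/14 (a(j) = -6*(-¼) - 11*(-⅐) = 3/2 + 11/7 = 43/14)
o(O, d) = -81 + 513*O/14 (o(O, d) = -81 + 9*(43*O/14 + O) = -81 + 9*(57*O/14) = -81 + 513*O/14)
1/(o(-705, 628) + 682352) = 1/((-81 + (513/14)*(-705)) + 682352) = 1/((-81 - 361665/14) + 682352) = 1/(-362799/14 + 682352) = 1/(9190129/14) = 14/9190129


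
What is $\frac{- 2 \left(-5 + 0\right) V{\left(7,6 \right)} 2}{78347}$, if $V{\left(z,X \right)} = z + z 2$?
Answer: $\frac{420}{78347} \approx 0.0053608$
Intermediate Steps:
$V{\left(z,X \right)} = 3 z$ ($V{\left(z,X \right)} = z + 2 z = 3 z$)
$\frac{- 2 \left(-5 + 0\right) V{\left(7,6 \right)} 2}{78347} = \frac{- 2 \left(-5 + 0\right) 3 \cdot 7 \cdot 2}{78347} = \left(-2\right) \left(-5\right) 21 \cdot 2 \cdot \frac{1}{78347} = 10 \cdot 21 \cdot 2 \cdot \frac{1}{78347} = 210 \cdot 2 \cdot \frac{1}{78347} = 420 \cdot \frac{1}{78347} = \frac{420}{78347}$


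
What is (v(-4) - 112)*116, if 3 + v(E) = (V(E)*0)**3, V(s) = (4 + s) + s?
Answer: -13340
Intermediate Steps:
V(s) = 4 + 2*s
v(E) = -3 (v(E) = -3 + ((4 + 2*E)*0)**3 = -3 + 0**3 = -3 + 0 = -3)
(v(-4) - 112)*116 = (-3 - 112)*116 = -115*116 = -13340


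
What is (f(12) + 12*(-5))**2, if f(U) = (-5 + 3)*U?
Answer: 7056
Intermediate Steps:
f(U) = -2*U
(f(12) + 12*(-5))**2 = (-2*12 + 12*(-5))**2 = (-24 - 60)**2 = (-84)**2 = 7056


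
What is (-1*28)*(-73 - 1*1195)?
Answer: 35504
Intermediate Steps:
(-1*28)*(-73 - 1*1195) = -28*(-73 - 1195) = -28*(-1268) = 35504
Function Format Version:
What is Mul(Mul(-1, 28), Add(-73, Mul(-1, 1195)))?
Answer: 35504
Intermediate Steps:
Mul(Mul(-1, 28), Add(-73, Mul(-1, 1195))) = Mul(-28, Add(-73, -1195)) = Mul(-28, -1268) = 35504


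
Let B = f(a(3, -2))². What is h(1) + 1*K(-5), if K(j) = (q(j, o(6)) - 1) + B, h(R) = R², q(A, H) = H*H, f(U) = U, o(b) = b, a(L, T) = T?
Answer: 40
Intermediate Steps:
B = 4 (B = (-2)² = 4)
q(A, H) = H²
K(j) = 39 (K(j) = (6² - 1) + 4 = (36 - 1) + 4 = 35 + 4 = 39)
h(1) + 1*K(-5) = 1² + 1*39 = 1 + 39 = 40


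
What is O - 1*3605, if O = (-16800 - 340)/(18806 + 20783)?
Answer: -142735485/39589 ≈ -3605.4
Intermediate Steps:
O = -17140/39589 ≈ -0.43295
O - 1*3605 = -17140/39589 - 1*3605 = -17140/39589 - 3605 = -142735485/39589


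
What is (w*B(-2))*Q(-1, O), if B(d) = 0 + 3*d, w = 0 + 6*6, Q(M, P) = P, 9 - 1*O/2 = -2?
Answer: -4752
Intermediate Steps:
O = 22 (O = 18 - 2*(-2) = 18 + 4 = 22)
w = 36 (w = 0 + 36 = 36)
B(d) = 3*d
(w*B(-2))*Q(-1, O) = (36*(3*(-2)))*22 = (36*(-6))*22 = -216*22 = -4752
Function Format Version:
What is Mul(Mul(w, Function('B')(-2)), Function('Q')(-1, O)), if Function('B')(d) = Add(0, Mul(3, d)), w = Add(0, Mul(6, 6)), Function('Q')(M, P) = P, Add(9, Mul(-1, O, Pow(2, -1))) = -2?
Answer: -4752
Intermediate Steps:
O = 22 (O = Add(18, Mul(-2, -2)) = Add(18, 4) = 22)
w = 36 (w = Add(0, 36) = 36)
Function('B')(d) = Mul(3, d)
Mul(Mul(w, Function('B')(-2)), Function('Q')(-1, O)) = Mul(Mul(36, Mul(3, -2)), 22) = Mul(Mul(36, -6), 22) = Mul(-216, 22) = -4752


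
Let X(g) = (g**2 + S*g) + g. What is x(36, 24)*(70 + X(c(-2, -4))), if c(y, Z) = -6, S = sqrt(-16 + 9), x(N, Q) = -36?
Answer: -3600 + 216*I*sqrt(7) ≈ -3600.0 + 571.48*I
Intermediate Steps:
S = I*sqrt(7) (S = sqrt(-7) = I*sqrt(7) ≈ 2.6458*I)
X(g) = g + g**2 + I*g*sqrt(7) (X(g) = (g**2 + (I*sqrt(7))*g) + g = (g**2 + I*g*sqrt(7)) + g = g + g**2 + I*g*sqrt(7))
x(36, 24)*(70 + X(c(-2, -4))) = -36*(70 - 6*(1 - 6 + I*sqrt(7))) = -36*(70 - 6*(-5 + I*sqrt(7))) = -36*(70 + (30 - 6*I*sqrt(7))) = -36*(100 - 6*I*sqrt(7)) = -3600 + 216*I*sqrt(7)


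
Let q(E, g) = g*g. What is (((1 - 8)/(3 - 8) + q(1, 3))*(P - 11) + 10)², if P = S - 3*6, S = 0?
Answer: 2125764/25 ≈ 85031.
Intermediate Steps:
q(E, g) = g²
P = -18 (P = 0 - 3*6 = 0 - 18 = -18)
(((1 - 8)/(3 - 8) + q(1, 3))*(P - 11) + 10)² = (((1 - 8)/(3 - 8) + 3²)*(-18 - 11) + 10)² = ((-7/(-5) + 9)*(-29) + 10)² = ((-7*(-⅕) + 9)*(-29) + 10)² = ((7/5 + 9)*(-29) + 10)² = ((52/5)*(-29) + 10)² = (-1508/5 + 10)² = (-1458/5)² = 2125764/25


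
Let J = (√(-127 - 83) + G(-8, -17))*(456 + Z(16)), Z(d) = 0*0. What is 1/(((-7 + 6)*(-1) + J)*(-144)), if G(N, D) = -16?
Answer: I/(144*(456*√210 + 7295*I)) ≈ 5.2289e-7 + 4.7365e-7*I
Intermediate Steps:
Z(d) = 0
J = -7296 + 456*I*√210 (J = (√(-127 - 83) - 16)*(456 + 0) = (√(-210) - 16)*456 = (I*√210 - 16)*456 = (-16 + I*√210)*456 = -7296 + 456*I*√210 ≈ -7296.0 + 6608.1*I)
1/(((-7 + 6)*(-1) + J)*(-144)) = 1/((-7 + 6)*(-1) + (-7296 + 456*I*√210)*(-144)) = -1/144/(-1*(-1) + (-7296 + 456*I*√210)) = -1/144/(1 + (-7296 + 456*I*√210)) = -1/144/(-7295 + 456*I*√210) = -1/(144*(-7295 + 456*I*√210))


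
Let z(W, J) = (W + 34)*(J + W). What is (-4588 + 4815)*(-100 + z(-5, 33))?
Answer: 161624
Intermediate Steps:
z(W, J) = (34 + W)*(J + W)
(-4588 + 4815)*(-100 + z(-5, 33)) = (-4588 + 4815)*(-100 + ((-5)**2 + 34*33 + 34*(-5) + 33*(-5))) = 227*(-100 + (25 + 1122 - 170 - 165)) = 227*(-100 + 812) = 227*712 = 161624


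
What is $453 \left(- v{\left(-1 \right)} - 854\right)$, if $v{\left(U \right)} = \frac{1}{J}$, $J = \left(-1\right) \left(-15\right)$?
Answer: $- \frac{1934461}{5} \approx -3.8689 \cdot 10^{5}$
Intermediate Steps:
$J = 15$
$v{\left(U \right)} = \frac{1}{15}$
$453 \left(- v{\left(-1 \right)} - 854\right) = 453 \left(\left(-1\right) \frac{1}{15} - 854\right) = 453 \left(- \frac{1}{15} - 854\right) = 453 \left(- \frac{12811}{15}\right) = - \frac{1934461}{5}$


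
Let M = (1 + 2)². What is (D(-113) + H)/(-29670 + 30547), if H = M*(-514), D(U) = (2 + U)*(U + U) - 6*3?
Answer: 20442/877 ≈ 23.309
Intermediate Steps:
D(U) = -18 + 2*U*(2 + U) (D(U) = (2 + U)*(2*U) - 18 = 2*U*(2 + U) - 18 = -18 + 2*U*(2 + U))
M = 9 (M = 3² = 9)
H = -4626 (H = 9*(-514) = -4626)
(D(-113) + H)/(-29670 + 30547) = ((-18 + 2*(-113)² + 4*(-113)) - 4626)/(-29670 + 30547) = ((-18 + 2*12769 - 452) - 4626)/877 = ((-18 + 25538 - 452) - 4626)*(1/877) = (25068 - 4626)*(1/877) = 20442*(1/877) = 20442/877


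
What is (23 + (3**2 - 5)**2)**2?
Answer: 1521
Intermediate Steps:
(23 + (3**2 - 5)**2)**2 = (23 + (9 - 5)**2)**2 = (23 + 4**2)**2 = (23 + 16)**2 = 39**2 = 1521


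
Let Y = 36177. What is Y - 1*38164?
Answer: -1987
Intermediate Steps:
Y - 1*38164 = 36177 - 1*38164 = 36177 - 38164 = -1987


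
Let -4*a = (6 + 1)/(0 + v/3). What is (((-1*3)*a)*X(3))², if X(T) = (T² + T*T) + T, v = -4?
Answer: 1750329/256 ≈ 6837.2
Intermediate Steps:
X(T) = T + 2*T² (X(T) = (T² + T²) + T = 2*T² + T = T + 2*T²)
a = 21/16 (a = -(6 + 1)/(4*(0 - 4/3)) = -7/(4*(0 - 4*⅓)) = -7/(4*(0 - 4/3)) = -7/(4*(-4/3)) = -7*(-3)/(4*4) = -¼*(-21/4) = 21/16 ≈ 1.3125)
(((-1*3)*a)*X(3))² = ((-1*3*(21/16))*(3*(1 + 2*3)))² = ((-3*21/16)*(3*(1 + 6)))² = (-189*7/16)² = (-63/16*21)² = (-1323/16)² = 1750329/256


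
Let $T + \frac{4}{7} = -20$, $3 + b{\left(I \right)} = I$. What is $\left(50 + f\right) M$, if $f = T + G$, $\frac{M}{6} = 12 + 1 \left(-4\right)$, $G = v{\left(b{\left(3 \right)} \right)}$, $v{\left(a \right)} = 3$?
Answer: $\frac{10896}{7} \approx 1556.6$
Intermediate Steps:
$b{\left(I \right)} = -3 + I$
$T = - \frac{144}{7}$ ($T = - \frac{4}{7} - 20 = - \frac{144}{7} \approx -20.571$)
$G = 3$
$M = 48$ ($M = 6 \left(12 + 1 \left(-4\right)\right) = 6 \left(12 - 4\right) = 6 \cdot 8 = 48$)
$f = - \frac{123}{7}$ ($f = - \frac{144}{7} + 3 = - \frac{123}{7} \approx -17.571$)
$\left(50 + f\right) M = \left(50 - \frac{123}{7}\right) 48 = \frac{227}{7} \cdot 48 = \frac{10896}{7}$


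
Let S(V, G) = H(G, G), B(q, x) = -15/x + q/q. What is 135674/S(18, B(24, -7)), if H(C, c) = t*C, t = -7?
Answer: -6167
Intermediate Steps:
B(q, x) = 1 - 15/x (B(q, x) = -15/x + 1 = 1 - 15/x)
H(C, c) = -7*C
S(V, G) = -7*G
135674/S(18, B(24, -7)) = 135674/((-7*(-15 - 7)/(-7))) = 135674/((-(-1)*(-22))) = 135674/((-7*22/7)) = 135674/(-22) = 135674*(-1/22) = -6167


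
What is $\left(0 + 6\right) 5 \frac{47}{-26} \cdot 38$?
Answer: $- \frac{26790}{13} \approx -2060.8$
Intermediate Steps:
$\left(0 + 6\right) 5 \frac{47}{-26} \cdot 38 = 6 \cdot 5 \cdot 47 \left(- \frac{1}{26}\right) 38 = 30 \left(- \frac{47}{26}\right) 38 = \left(- \frac{705}{13}\right) 38 = - \frac{26790}{13}$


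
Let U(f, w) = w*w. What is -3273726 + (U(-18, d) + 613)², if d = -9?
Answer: -2792090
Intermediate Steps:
U(f, w) = w²
-3273726 + (U(-18, d) + 613)² = -3273726 + ((-9)² + 613)² = -3273726 + (81 + 613)² = -3273726 + 694² = -3273726 + 481636 = -2792090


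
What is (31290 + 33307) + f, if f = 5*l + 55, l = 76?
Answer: 65032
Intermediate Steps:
f = 435 (f = 5*76 + 55 = 380 + 55 = 435)
(31290 + 33307) + f = (31290 + 33307) + 435 = 64597 + 435 = 65032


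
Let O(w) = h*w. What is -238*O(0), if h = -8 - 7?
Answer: 0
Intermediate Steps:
h = -15
O(w) = -15*w
-238*O(0) = -(-3570)*0 = -238*0 = 0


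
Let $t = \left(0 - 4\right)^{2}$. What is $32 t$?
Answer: $512$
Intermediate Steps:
$t = 16$ ($t = \left(-4\right)^{2} = 16$)
$32 t = 32 \cdot 16 = 512$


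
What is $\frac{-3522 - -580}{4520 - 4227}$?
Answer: $- \frac{2942}{293} \approx -10.041$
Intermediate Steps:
$\frac{-3522 - -580}{4520 - 4227} = \frac{-3522 + 580}{293} = \left(-2942\right) \frac{1}{293} = - \frac{2942}{293}$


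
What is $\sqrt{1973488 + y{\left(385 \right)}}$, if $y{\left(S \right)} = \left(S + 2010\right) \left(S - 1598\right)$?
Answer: $i \sqrt{931647} \approx 965.22 i$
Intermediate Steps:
$y{\left(S \right)} = \left(-1598 + S\right) \left(2010 + S\right)$ ($y{\left(S \right)} = \left(2010 + S\right) \left(-1598 + S\right) = \left(-1598 + S\right) \left(2010 + S\right)$)
$\sqrt{1973488 + y{\left(385 \right)}} = \sqrt{1973488 + \left(-3211980 + 385^{2} + 412 \cdot 385\right)} = \sqrt{1973488 + \left(-3211980 + 148225 + 158620\right)} = \sqrt{1973488 - 2905135} = \sqrt{-931647} = i \sqrt{931647}$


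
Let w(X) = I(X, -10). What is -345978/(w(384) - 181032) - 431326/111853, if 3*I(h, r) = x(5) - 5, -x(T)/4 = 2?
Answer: -16880142976/8678338711 ≈ -1.9451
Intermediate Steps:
x(T) = -8 (x(T) = -4*2 = -8)
I(h, r) = -13/3 (I(h, r) = (-8 - 5)/3 = (1/3)*(-13) = -13/3)
w(X) = -13/3
-345978/(w(384) - 181032) - 431326/111853 = -345978/(-13/3 - 181032) - 431326/111853 = -345978/(-543109/3) - 431326*1/111853 = -345978*(-3/543109) - 61618/15979 = 1037934/543109 - 61618/15979 = -16880142976/8678338711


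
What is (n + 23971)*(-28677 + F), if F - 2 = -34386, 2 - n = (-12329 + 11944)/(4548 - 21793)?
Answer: -5214060050800/3449 ≈ -1.5118e+9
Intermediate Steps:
n = 6821/3449 (n = 2 - (-12329 + 11944)/(4548 - 21793) = 2 - (-385)/(-17245) = 2 - (-385)*(-1)/17245 = 2 - 1*77/3449 = 2 - 77/3449 = 6821/3449 ≈ 1.9777)
F = -34384 (F = 2 - 34386 = -34384)
(n + 23971)*(-28677 + F) = (6821/3449 + 23971)*(-28677 - 34384) = (82682800/3449)*(-63061) = -5214060050800/3449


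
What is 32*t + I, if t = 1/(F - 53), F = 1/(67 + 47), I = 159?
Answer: 956871/6041 ≈ 158.40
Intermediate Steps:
F = 1/114 ≈ 0.0087719
t = -114/6041 (t = 1/(1/114 - 53) = 1/(-6041/114) = -114/6041 ≈ -0.018871)
32*t + I = 32*(-114/6041) + 159 = -3648/6041 + 159 = 956871/6041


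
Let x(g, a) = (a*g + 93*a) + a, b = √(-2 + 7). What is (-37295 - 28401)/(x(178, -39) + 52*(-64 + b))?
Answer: 4401632/933647 + 16424*√5/933647 ≈ 4.7538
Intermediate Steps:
b = √5 ≈ 2.2361
x(g, a) = 94*a + a*g (x(g, a) = (93*a + a*g) + a = 94*a + a*g)
(-37295 - 28401)/(x(178, -39) + 52*(-64 + b)) = (-37295 - 28401)/(-39*(94 + 178) + 52*(-64 + √5)) = -65696/(-39*272 + (-3328 + 52*√5)) = -65696/(-10608 + (-3328 + 52*√5)) = -65696/(-13936 + 52*√5)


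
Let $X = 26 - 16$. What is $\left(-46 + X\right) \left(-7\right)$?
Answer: $252$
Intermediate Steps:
$X = 10$
$\left(-46 + X\right) \left(-7\right) = \left(-46 + 10\right) \left(-7\right) = \left(-36\right) \left(-7\right) = 252$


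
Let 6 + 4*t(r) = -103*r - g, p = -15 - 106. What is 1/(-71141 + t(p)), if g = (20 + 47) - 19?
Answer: -4/272155 ≈ -1.4698e-5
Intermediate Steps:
g = 48 (g = 67 - 19 = 48)
p = -121
t(r) = -27/2 - 103*r/4 (t(r) = -3/2 + (-103*r - 1*48)/4 = -3/2 + (-103*r - 48)/4 = -3/2 + (-48 - 103*r)/4 = -3/2 + (-12 - 103*r/4) = -27/2 - 103*r/4)
1/(-71141 + t(p)) = 1/(-71141 + (-27/2 - 103/4*(-121))) = 1/(-71141 + (-27/2 + 12463/4)) = 1/(-71141 + 12409/4) = 1/(-272155/4) = -4/272155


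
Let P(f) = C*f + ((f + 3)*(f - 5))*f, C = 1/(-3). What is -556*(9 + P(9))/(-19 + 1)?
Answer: 40588/3 ≈ 13529.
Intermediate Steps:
C = -⅓ ≈ -0.33333
P(f) = -f/3 + f*(-5 + f)*(3 + f) (P(f) = -f/3 + ((f + 3)*(f - 5))*f = -f/3 + ((3 + f)*(-5 + f))*f = -f/3 + ((-5 + f)*(3 + f))*f = -f/3 + f*(-5 + f)*(3 + f))
-556*(9 + P(9))/(-19 + 1) = -556*(9 + (⅓)*9*(-46 - 6*9 + 3*9²))/(-19 + 1) = -556*(9 + (⅓)*9*(-46 - 54 + 3*81))/(-18) = -556*(9 + (⅓)*9*(-46 - 54 + 243))*(-1)/18 = -556*(9 + (⅓)*9*143)*(-1)/18 = -556*(9 + 429)*(-1)/18 = -243528*(-1)/18 = -556*(-73/3) = 40588/3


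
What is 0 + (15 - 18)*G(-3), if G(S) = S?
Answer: 9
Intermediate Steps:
0 + (15 - 18)*G(-3) = 0 + (15 - 18)*(-3) = 0 - 3*(-3) = 0 + 9 = 9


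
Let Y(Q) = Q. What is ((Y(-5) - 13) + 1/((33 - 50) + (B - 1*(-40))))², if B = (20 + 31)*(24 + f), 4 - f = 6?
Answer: 424730881/1311025 ≈ 323.97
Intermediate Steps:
f = -2 (f = 4 - 1*6 = 4 - 6 = -2)
B = 1122 (B = (20 + 31)*(24 - 2) = 51*22 = 1122)
((Y(-5) - 13) + 1/((33 - 50) + (B - 1*(-40))))² = ((-5 - 13) + 1/((33 - 50) + (1122 - 1*(-40))))² = (-18 + 1/(-17 + (1122 + 40)))² = (-18 + 1/(-17 + 1162))² = (-18 + 1/1145)² = (-20609/1145)² = 424730881/1311025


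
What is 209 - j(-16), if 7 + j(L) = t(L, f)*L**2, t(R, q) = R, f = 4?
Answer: 4312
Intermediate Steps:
j(L) = -7 + L**3 (j(L) = -7 + L*L**2 = -7 + L**3)
209 - j(-16) = 209 - (-7 + (-16)**3) = 209 - (-7 - 4096) = 209 - 1*(-4103) = 209 + 4103 = 4312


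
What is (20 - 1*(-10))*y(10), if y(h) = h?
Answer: 300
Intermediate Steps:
(20 - 1*(-10))*y(10) = (20 - 1*(-10))*10 = (20 + 10)*10 = 30*10 = 300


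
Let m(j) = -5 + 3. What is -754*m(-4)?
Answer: 1508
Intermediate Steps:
m(j) = -2
-754*m(-4) = -754*(-2) = 1508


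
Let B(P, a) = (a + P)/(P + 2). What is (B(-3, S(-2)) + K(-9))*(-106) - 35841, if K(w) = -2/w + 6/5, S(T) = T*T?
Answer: -1614859/45 ≈ -35886.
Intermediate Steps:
S(T) = T²
B(P, a) = (P + a)/(2 + P)
K(w) = 6/5 - 2/w (K(w) = -2/w + 6*(⅕) = -2/w + 6/5 = 6/5 - 2/w)
(B(-3, S(-2)) + K(-9))*(-106) - 35841 = ((-3 + (-2)²)/(2 - 3) + (6/5 - 2/(-9)))*(-106) - 35841 = ((-3 + 4)/(-1) + (6/5 - 2*(-⅑)))*(-106) - 35841 = (-1*1 + (6/5 + 2/9))*(-106) - 35841 = (-1 + 64/45)*(-106) - 35841 = (19/45)*(-106) - 35841 = -2014/45 - 35841 = -1614859/45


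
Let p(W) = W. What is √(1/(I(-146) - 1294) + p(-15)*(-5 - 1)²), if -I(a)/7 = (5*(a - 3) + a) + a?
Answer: I*√19213855535/5965 ≈ 23.238*I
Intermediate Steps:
I(a) = 105 - 49*a (I(a) = -7*((5*(a - 3) + a) + a) = -7*((5*(-3 + a) + a) + a) = -7*(((-15 + 5*a) + a) + a) = -7*((-15 + 6*a) + a) = -7*(-15 + 7*a) = 105 - 49*a)
√(1/(I(-146) - 1294) + p(-15)*(-5 - 1)²) = √(1/((105 - 49*(-146)) - 1294) - 15*(-5 - 1)²) = √(1/((105 + 7154) - 1294) - 15*(-6)²) = √(1/(7259 - 1294) - 15*36) = √(1/5965 - 540) = √(-3221099/5965) = I*√19213855535/5965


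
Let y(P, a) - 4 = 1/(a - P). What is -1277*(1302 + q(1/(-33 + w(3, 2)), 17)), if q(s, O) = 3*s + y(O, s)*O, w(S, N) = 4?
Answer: -25043043957/14326 ≈ -1.7481e+6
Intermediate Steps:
y(P, a) = 4 + 1/(a - P)
q(s, O) = 3*s + O*(-1 - 4*s + 4*O)/(O - s) (q(s, O) = 3*s + ((-1 - 4*s + 4*O)/(O - s))*O = 3*s + O*(-1 - 4*s + 4*O)/(O - s))
-1277*(1302 + q(1/(-33 + w(3, 2)), 17)) = -1277*(1302 + (17 - 4*17² + 3*(1/(-33 + 4))² + 17/(-33 + 4))/(1/(-33 + 4) - 1*17)) = -1277*(1302 + (17 - 4*289 + 3*(1/(-29))² + 17/(-29))/(1/(-29) - 17)) = -1277*(1302 + (17 - 1156 + 3*(-1/29)² + 17*(-1/29))/(-1/29 - 17)) = -1277*(1302 + (17 - 1156 + 3*(1/841) - 17/29)/(-494/29)) = -1277*(1302 - 29*(17 - 1156 + 3/841 - 17/29)/494) = -1277*(1302 - 29/494*(-958389/841)) = -1277*(1302 + 958389/14326) = -1277*19610841/14326 = -25043043957/14326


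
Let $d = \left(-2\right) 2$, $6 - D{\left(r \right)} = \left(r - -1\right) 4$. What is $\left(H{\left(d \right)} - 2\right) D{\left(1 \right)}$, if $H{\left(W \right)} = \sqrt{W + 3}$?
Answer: $4 - 2 i \approx 4.0 - 2.0 i$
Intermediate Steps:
$D{\left(r \right)} = 2 - 4 r$ ($D{\left(r \right)} = 6 - \left(r - -1\right) 4 = 6 - \left(r + 1\right) 4 = 6 - \left(1 + r\right) 4 = 6 - \left(4 + 4 r\right) = 2 - 4 r$)
$d = -4$
$H{\left(W \right)} = \sqrt{3 + W}$
$\left(H{\left(d \right)} - 2\right) D{\left(1 \right)} = \left(\sqrt{3 - 4} - 2\right) \left(2 - 4\right) = \left(\sqrt{-1} - 2\right) \left(2 - 4\right) = \left(i - 2\right) \left(-2\right) = \left(-2 + i\right) \left(-2\right) = 4 - 2 i$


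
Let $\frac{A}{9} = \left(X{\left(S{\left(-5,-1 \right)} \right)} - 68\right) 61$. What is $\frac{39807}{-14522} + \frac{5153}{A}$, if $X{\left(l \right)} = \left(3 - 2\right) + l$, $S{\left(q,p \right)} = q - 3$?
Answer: $- \frac{1713885091}{597943350} \approx -2.8663$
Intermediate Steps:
$S{\left(q,p \right)} = -3 + q$
$X{\left(l \right)} = 1 + l$
$A = -41175$ ($A = 9 \left(\left(1 - 8\right) - 68\right) 61 = 9 \left(-7 - 68\right) 61 = 9 \left(\left(-75\right) 61\right) = 9 \left(-4575\right) = -41175$)
$\frac{39807}{-14522} + \frac{5153}{A} = \frac{39807}{-14522} + \frac{5153}{-41175} = 39807 \left(- \frac{1}{14522}\right) + 5153 \left(- \frac{1}{41175}\right) = - \frac{39807}{14522} - \frac{5153}{41175} = - \frac{1713885091}{597943350}$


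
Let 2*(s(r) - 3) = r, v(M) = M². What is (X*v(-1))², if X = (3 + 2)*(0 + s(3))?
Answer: 2025/4 ≈ 506.25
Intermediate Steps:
s(r) = 3 + r/2
X = 45/2 (X = (3 + 2)*(0 + (3 + (½)*3)) = 5*(0 + (3 + 3/2)) = 5*(0 + 9/2) = 5*(9/2) = 45/2 ≈ 22.500)
(X*v(-1))² = ((45/2)*(-1)²)² = ((45/2)*1)² = (45/2)² = 2025/4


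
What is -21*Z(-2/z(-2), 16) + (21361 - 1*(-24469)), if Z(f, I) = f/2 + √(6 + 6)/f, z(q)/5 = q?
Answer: 458279/10 - 210*√3 ≈ 45464.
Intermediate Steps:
z(q) = 5*q
Z(f, I) = f/2 + 2*√3/f (Z(f, I) = f*(½) + √12/f = f/2 + (2*√3)/f = f/2 + 2*√3/f)
-21*Z(-2/z(-2), 16) + (21361 - 1*(-24469)) = -21*((-2/(5*(-2)))/2 + 2*√3/((-2/(5*(-2))))) + (21361 - 1*(-24469)) = -21*((-2/(-10))/2 + 2*√3/((-2/(-10)))) + (21361 + 24469) = -21*((-2*(-⅒))/2 + 2*√3/((-2*(-⅒)))) + 45830 = -21*((½)*(⅕) + 2*√3/(⅕)) + 45830 = -21*(⅒ + 2*√3*5) + 45830 = -21*(⅒ + 10*√3) + 45830 = (-21/10 - 210*√3) + 45830 = 458279/10 - 210*√3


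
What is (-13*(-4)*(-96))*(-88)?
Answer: 439296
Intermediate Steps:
(-13*(-4)*(-96))*(-88) = (52*(-96))*(-88) = -4992*(-88) = 439296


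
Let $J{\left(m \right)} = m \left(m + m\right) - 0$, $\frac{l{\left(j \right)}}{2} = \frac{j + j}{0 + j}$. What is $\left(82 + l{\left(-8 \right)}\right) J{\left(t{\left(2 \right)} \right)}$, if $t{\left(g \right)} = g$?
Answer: $688$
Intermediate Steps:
$l{\left(j \right)} = 4$ ($l{\left(j \right)} = 2 \frac{j + j}{0 + j} = 2 \frac{2 j}{j} = 2 \cdot 2 = 4$)
$J{\left(m \right)} = 2 m^{2}$ ($J{\left(m \right)} = m 2 m + 0 = 2 m^{2} + 0 = 2 m^{2}$)
$\left(82 + l{\left(-8 \right)}\right) J{\left(t{\left(2 \right)} \right)} = \left(82 + 4\right) 2 \cdot 2^{2} = 86 \cdot 2 \cdot 4 = 86 \cdot 8 = 688$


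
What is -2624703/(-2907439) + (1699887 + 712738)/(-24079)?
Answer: -6951359793838/70008223681 ≈ -99.293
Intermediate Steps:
-2624703/(-2907439) + (1699887 + 712738)/(-24079) = -2624703*(-1/2907439) + 2412625*(-1/24079) = 2624703/2907439 - 2412625/24079 = -6951359793838/70008223681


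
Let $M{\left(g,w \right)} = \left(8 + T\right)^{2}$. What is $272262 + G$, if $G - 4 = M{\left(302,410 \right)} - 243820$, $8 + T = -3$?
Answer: $28455$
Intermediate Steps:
$T = -11$ ($T = -8 - 3 = -11$)
$M{\left(g,w \right)} = 9$ ($M{\left(g,w \right)} = \left(8 - 11\right)^{2} = \left(-3\right)^{2} = 9$)
$G = -243807$ ($G = 4 + \left(9 - 243820\right) = 4 - 243811 = -243807$)
$272262 + G = 272262 - 243807 = 28455$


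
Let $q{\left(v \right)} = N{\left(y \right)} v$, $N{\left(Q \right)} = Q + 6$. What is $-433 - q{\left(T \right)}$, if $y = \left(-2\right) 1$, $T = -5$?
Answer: $-413$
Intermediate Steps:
$y = -2$
$N{\left(Q \right)} = 6 + Q$
$q{\left(v \right)} = 4 v$ ($q{\left(v \right)} = \left(6 - 2\right) v = 4 v$)
$-433 - q{\left(T \right)} = -433 - 4 \left(-5\right) = -433 - -20 = -433 + 20 = -413$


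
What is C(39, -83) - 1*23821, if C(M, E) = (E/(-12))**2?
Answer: -3423335/144 ≈ -23773.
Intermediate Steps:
C(M, E) = E**2/144 (C(M, E) = (E*(-1/12))**2 = (-E/12)**2 = E**2/144)
C(39, -83) - 1*23821 = (1/144)*(-83)**2 - 1*23821 = (1/144)*6889 - 23821 = 6889/144 - 23821 = -3423335/144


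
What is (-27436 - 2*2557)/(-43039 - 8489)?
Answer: 5425/8588 ≈ 0.63170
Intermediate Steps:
(-27436 - 2*2557)/(-43039 - 8489) = (-27436 - 5114)/(-51528) = -32550*(-1/51528) = 5425/8588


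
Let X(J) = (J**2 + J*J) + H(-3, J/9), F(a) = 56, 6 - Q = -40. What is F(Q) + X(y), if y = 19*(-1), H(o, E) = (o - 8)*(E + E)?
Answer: 7420/9 ≈ 824.44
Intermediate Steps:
Q = 46 (Q = 6 - 1*(-40) = 6 + 40 = 46)
H(o, E) = 2*E*(-8 + o) (H(o, E) = (-8 + o)*(2*E) = 2*E*(-8 + o))
y = -19
X(J) = 2*J**2 - 22*J/9 (X(J) = (J**2 + J*J) + 2*(J/9)*(-8 - 3) = (J**2 + J**2) + 2*(J*(1/9))*(-11) = 2*J**2 + 2*(J/9)*(-11) = 2*J**2 - 22*J/9)
F(Q) + X(y) = 56 + (2/9)*(-19)*(-11 + 9*(-19)) = 56 + (2/9)*(-19)*(-11 - 171) = 56 + (2/9)*(-19)*(-182) = 56 + 6916/9 = 7420/9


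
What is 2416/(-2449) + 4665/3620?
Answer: 535733/1773076 ≈ 0.30215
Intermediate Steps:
2416/(-2449) + 4665/3620 = 2416*(-1/2449) + 4665*(1/3620) = -2416/2449 + 933/724 = 535733/1773076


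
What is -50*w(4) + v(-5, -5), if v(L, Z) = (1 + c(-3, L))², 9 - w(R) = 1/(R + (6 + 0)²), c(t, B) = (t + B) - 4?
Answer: -1311/4 ≈ -327.75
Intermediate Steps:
c(t, B) = -4 + B + t (c(t, B) = (B + t) - 4 = -4 + B + t)
w(R) = 9 - 1/(36 + R) (w(R) = 9 - 1/(R + (6 + 0)²) = 9 - 1/(R + 6²) = 9 - 1/(R + 36) = 9 - 1/(36 + R))
v(L, Z) = (-6 + L)² (v(L, Z) = (1 + (-4 + L - 3))² = (1 + (-7 + L))² = (-6 + L)²)
-50*w(4) + v(-5, -5) = -50*(323 + 9*4)/(36 + 4) + (6 - 1*(-5))² = -50*(323 + 36)/40 + (6 + 5)² = -5*359/4 + 11² = -50*359/40 + 121 = -1795/4 + 121 = -1311/4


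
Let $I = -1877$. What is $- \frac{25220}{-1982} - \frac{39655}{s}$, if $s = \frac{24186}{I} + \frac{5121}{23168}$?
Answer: $\frac{1715875292535190}{545772568821} \approx 3143.9$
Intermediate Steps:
$s = - \frac{550729131}{43486336}$ ($s = \frac{24186}{-1877} + \frac{5121}{23168} = 24186 \left(- \frac{1}{1877}\right) + 5121 \cdot \frac{1}{23168} = - \frac{24186}{1877} + \frac{5121}{23168} = - \frac{550729131}{43486336} \approx -12.664$)
$- \frac{25220}{-1982} - \frac{39655}{s} = - \frac{25220}{-1982} - \frac{39655}{- \frac{550729131}{43486336}} = \left(-25220\right) \left(- \frac{1}{1982}\right) - - \frac{1724450654080}{550729131} = \frac{12610}{991} + \frac{1724450654080}{550729131} = \frac{1715875292535190}{545772568821}$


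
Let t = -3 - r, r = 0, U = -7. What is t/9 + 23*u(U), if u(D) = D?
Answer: -484/3 ≈ -161.33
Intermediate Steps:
t = -3 (t = -3 - 1*0 = -3 + 0 = -3)
t/9 + 23*u(U) = -3/9 + 23*(-7) = (⅑)*(-3) - 161 = -⅓ - 161 = -484/3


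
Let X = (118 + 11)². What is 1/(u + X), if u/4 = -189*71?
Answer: -1/37035 ≈ -2.7001e-5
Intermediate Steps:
u = -53676 (u = 4*(-189*71) = 4*(-1*13419) = 4*(-13419) = -53676)
X = 16641 (X = 129² = 16641)
1/(u + X) = 1/(-53676 + 16641) = 1/(-37035) = -1/37035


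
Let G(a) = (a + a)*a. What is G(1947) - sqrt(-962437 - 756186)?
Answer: 7581618 - I*sqrt(1718623) ≈ 7.5816e+6 - 1311.0*I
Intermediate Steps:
G(a) = 2*a**2 (G(a) = (2*a)*a = 2*a**2)
G(1947) - sqrt(-962437 - 756186) = 2*1947**2 - sqrt(-962437 - 756186) = 2*3790809 - sqrt(-1718623) = 7581618 - I*sqrt(1718623)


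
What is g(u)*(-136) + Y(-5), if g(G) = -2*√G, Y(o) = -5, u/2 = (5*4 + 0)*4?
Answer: -5 + 1088*√10 ≈ 3435.6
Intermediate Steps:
u = 160 (u = 2*((5*4 + 0)*4) = 2*((20 + 0)*4) = 2*(20*4) = 2*80 = 160)
g(u)*(-136) + Y(-5) = -8*√10*(-136) - 5 = 1088*√10 - 5 = -5 + 1088*√10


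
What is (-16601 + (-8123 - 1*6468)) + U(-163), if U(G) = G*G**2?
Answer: -4361939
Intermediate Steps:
U(G) = G**3
(-16601 + (-8123 - 1*6468)) + U(-163) = (-16601 + (-8123 - 1*6468)) + (-163)**3 = (-16601 + (-8123 - 6468)) - 4330747 = (-16601 - 14591) - 4330747 = -31192 - 4330747 = -4361939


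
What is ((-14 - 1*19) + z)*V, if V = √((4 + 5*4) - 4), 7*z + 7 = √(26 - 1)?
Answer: -466*√5/7 ≈ -148.86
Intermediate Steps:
z = -2/7 (z = -1 + √(26 - 1)/7 = -1 + √25/7 = -1 + (⅐)*5 = -1 + 5/7 = -2/7 ≈ -0.28571)
V = 2*√5 (V = √((4 + 20) - 4) = √(24 - 4) = √20 = 2*√5 ≈ 4.4721)
((-14 - 1*19) + z)*V = ((-14 - 1*19) - 2/7)*(2*√5) = ((-14 - 19) - 2/7)*(2*√5) = (-33 - 2/7)*(2*√5) = -466*√5/7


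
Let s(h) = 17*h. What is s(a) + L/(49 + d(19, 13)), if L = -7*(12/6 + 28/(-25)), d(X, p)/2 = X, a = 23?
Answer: 850271/2175 ≈ 390.93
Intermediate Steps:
d(X, p) = 2*X
L = -154/25 (L = -7*(12*(⅙) + 28*(-1/25)) = -7*(2 - 28/25) = -7*22/25 = -154/25 ≈ -6.1600)
s(a) + L/(49 + d(19, 13)) = 17*23 - 154/(25*(49 + 2*19)) = 391 - 154/(25*(49 + 38)) = 391 - 154/25/87 = 391 - 154/25*1/87 = 391 - 154/2175 = 850271/2175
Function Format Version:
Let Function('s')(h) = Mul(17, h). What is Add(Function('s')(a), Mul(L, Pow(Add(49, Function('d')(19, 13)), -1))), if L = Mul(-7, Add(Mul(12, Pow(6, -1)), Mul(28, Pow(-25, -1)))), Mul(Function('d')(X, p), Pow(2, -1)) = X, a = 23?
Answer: Rational(850271, 2175) ≈ 390.93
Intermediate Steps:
Function('d')(X, p) = Mul(2, X)
L = Rational(-154, 25) (L = Mul(-7, Add(Mul(12, Rational(1, 6)), Mul(28, Rational(-1, 25)))) = Mul(-7, Add(2, Rational(-28, 25))) = Mul(-7, Rational(22, 25)) = Rational(-154, 25) ≈ -6.1600)
Add(Function('s')(a), Mul(L, Pow(Add(49, Function('d')(19, 13)), -1))) = Add(Mul(17, 23), Mul(Rational(-154, 25), Pow(Add(49, Mul(2, 19)), -1))) = Add(391, Mul(Rational(-154, 25), Pow(Add(49, 38), -1))) = Add(391, Mul(Rational(-154, 25), Pow(87, -1))) = Add(391, Mul(Rational(-154, 25), Rational(1, 87))) = Add(391, Rational(-154, 2175)) = Rational(850271, 2175)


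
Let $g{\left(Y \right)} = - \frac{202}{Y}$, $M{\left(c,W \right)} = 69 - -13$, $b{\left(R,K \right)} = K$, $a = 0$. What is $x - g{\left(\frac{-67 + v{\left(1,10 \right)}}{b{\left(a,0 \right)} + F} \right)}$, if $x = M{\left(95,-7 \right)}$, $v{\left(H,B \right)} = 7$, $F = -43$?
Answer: $\frac{6803}{30} \approx 226.77$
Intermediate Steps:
$M{\left(c,W \right)} = 82$ ($M{\left(c,W \right)} = 69 + 13 = 82$)
$x = 82$
$x - g{\left(\frac{-67 + v{\left(1,10 \right)}}{b{\left(a,0 \right)} + F} \right)} = 82 - - \frac{202}{\left(-67 + 7\right) \frac{1}{0 - 43}} = 82 - - \frac{202}{\left(-60\right) \frac{1}{-43}} = 82 - - \frac{202}{\left(-60\right) \left(- \frac{1}{43}\right)} = 82 - - \frac{202}{\frac{60}{43}} = 82 - \left(-202\right) \frac{43}{60} = 82 - - \frac{4343}{30} = 82 + \frac{4343}{30} = \frac{6803}{30}$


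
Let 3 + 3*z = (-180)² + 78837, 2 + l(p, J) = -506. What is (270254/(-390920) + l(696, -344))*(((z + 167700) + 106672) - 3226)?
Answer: -7661586152192/48865 ≈ -1.5679e+8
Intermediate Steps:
l(p, J) = -508 (l(p, J) = -2 - 506 = -508)
z = 37078 (z = -1 + ((-180)² + 78837)/3 = -1 + (32400 + 78837)/3 = -1 + (⅓)*111237 = -1 + 37079 = 37078)
(270254/(-390920) + l(696, -344))*(((z + 167700) + 106672) - 3226) = (270254/(-390920) - 508)*(((37078 + 167700) + 106672) - 3226) = (270254*(-1/390920) - 508)*((204778 + 106672) - 3226) = (-135127/195460 - 508)*(311450 - 3226) = -99428807/195460*308224 = -7661586152192/48865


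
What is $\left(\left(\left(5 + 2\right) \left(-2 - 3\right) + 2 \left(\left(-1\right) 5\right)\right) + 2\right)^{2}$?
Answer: $1849$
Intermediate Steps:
$\left(\left(\left(5 + 2\right) \left(-2 - 3\right) + 2 \left(\left(-1\right) 5\right)\right) + 2\right)^{2} = \left(\left(7 \left(-5\right) + 2 \left(-5\right)\right) + 2\right)^{2} = \left(\left(-35 - 10\right) + 2\right)^{2} = \left(-45 + 2\right)^{2} = \left(-43\right)^{2} = 1849$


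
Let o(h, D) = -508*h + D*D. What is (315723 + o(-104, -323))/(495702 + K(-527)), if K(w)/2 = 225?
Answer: 39407/41346 ≈ 0.95310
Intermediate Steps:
K(w) = 450 (K(w) = 2*225 = 450)
o(h, D) = D² - 508*h (o(h, D) = -508*h + D² = D² - 508*h)
(315723 + o(-104, -323))/(495702 + K(-527)) = (315723 + ((-323)² - 508*(-104)))/(495702 + 450) = (315723 + (104329 + 52832))/496152 = (315723 + 157161)*(1/496152) = 472884*(1/496152) = 39407/41346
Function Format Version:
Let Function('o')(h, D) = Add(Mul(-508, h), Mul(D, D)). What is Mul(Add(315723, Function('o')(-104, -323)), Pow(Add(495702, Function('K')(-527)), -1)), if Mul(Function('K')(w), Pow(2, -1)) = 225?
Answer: Rational(39407, 41346) ≈ 0.95310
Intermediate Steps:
Function('K')(w) = 450 (Function('K')(w) = Mul(2, 225) = 450)
Function('o')(h, D) = Add(Pow(D, 2), Mul(-508, h)) (Function('o')(h, D) = Add(Mul(-508, h), Pow(D, 2)) = Add(Pow(D, 2), Mul(-508, h)))
Mul(Add(315723, Function('o')(-104, -323)), Pow(Add(495702, Function('K')(-527)), -1)) = Mul(Add(315723, Add(Pow(-323, 2), Mul(-508, -104))), Pow(Add(495702, 450), -1)) = Mul(Add(315723, Add(104329, 52832)), Pow(496152, -1)) = Mul(Add(315723, 157161), Rational(1, 496152)) = Mul(472884, Rational(1, 496152)) = Rational(39407, 41346)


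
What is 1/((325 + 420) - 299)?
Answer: 1/446 ≈ 0.0022422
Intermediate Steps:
1/((325 + 420) - 299) = 1/(745 - 299) = 1/446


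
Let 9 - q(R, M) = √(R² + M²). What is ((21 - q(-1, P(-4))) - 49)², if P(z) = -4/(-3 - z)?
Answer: (37 - √17)² ≈ 1080.9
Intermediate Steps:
q(R, M) = 9 - √(M² + R²) (q(R, M) = 9 - √(R² + M²) = 9 - √(M² + R²))
((21 - q(-1, P(-4))) - 49)² = ((21 - (9 - √((4/(3 - 4))² + (-1)²))) - 49)² = ((21 - (9 - √((4/(-1))² + 1))) - 49)² = ((21 - (9 - √((4*(-1))² + 1))) - 49)² = ((21 - (9 - √((-4)² + 1))) - 49)² = ((21 - (9 - √(16 + 1))) - 49)² = ((21 - (9 - √17)) - 49)² = ((21 + (-9 + √17)) - 49)² = ((12 + √17) - 49)² = (-37 + √17)²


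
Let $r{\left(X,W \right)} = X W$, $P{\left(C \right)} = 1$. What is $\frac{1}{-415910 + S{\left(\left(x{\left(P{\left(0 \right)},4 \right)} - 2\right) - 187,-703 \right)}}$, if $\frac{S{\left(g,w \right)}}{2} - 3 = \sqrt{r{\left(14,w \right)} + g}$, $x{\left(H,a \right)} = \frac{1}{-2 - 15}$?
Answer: $- \frac{220949}{91893594212} - \frac{73 i \sqrt{34}}{367574376848} \approx -2.4044 \cdot 10^{-6} - 1.158 \cdot 10^{-9} i$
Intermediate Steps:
$x{\left(H,a \right)} = - \frac{1}{17}$ ($x{\left(H,a \right)} = \frac{1}{-17} = - \frac{1}{17}$)
$r{\left(X,W \right)} = W X$
$S{\left(g,w \right)} = 6 + 2 \sqrt{g + 14 w}$ ($S{\left(g,w \right)} = 6 + 2 \sqrt{w 14 + g} = 6 + 2 \sqrt{14 w + g} = 6 + 2 \sqrt{g + 14 w}$)
$\frac{1}{-415910 + S{\left(\left(x{\left(P{\left(0 \right)},4 \right)} - 2\right) - 187,-703 \right)}} = \frac{1}{-415910 + \left(6 + 2 \sqrt{\left(\left(- \frac{1}{17} - 2\right) - 187\right) + 14 \left(-703\right)}\right)} = \frac{1}{-415910 + \left(6 + 2 \sqrt{\left(- \frac{35}{17} - 187\right) - 9842}\right)} = \frac{1}{-415910 + \left(6 + 2 \sqrt{- \frac{3214}{17} - 9842}\right)} = \frac{1}{-415910 + \left(6 + 2 \sqrt{- \frac{170528}{17}}\right)} = \frac{1}{-415910 + \left(6 + 2 \frac{292 i \sqrt{34}}{17}\right)} = \frac{1}{-415910 + \left(6 + \frac{584 i \sqrt{34}}{17}\right)} = \frac{1}{-415904 + \frac{584 i \sqrt{34}}{17}}$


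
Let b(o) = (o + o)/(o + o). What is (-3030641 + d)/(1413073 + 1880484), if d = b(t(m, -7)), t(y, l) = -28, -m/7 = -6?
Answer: -3030640/3293557 ≈ -0.92017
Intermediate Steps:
m = 42 (m = -7*(-6) = 42)
b(o) = 1 (b(o) = (2*o)/((2*o)) = (2*o)*(1/(2*o)) = 1)
d = 1
(-3030641 + d)/(1413073 + 1880484) = (-3030641 + 1)/(1413073 + 1880484) = -3030640/3293557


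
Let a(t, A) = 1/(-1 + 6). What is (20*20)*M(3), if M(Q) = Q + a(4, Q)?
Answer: 1280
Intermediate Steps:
a(t, A) = 1/5
M(Q) = 1/5 + Q (M(Q) = Q + 1/5 = 1/5 + Q)
(20*20)*M(3) = (20*20)*(1/5 + 3) = 400*(16/5) = 1280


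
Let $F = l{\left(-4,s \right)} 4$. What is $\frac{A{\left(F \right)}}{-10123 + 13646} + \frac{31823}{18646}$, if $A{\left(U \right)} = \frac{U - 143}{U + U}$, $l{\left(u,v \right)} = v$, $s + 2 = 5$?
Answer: $\frac{1344127835}{788278296} \approx 1.7051$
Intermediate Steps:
$s = 3$ ($s = -2 + 5 = 3$)
$F = 12$ ($F = 3 \cdot 4 = 12$)
$A{\left(U \right)} = \frac{-143 + U}{2 U}$
$\frac{A{\left(F \right)}}{-10123 + 13646} + \frac{31823}{18646} = \frac{\frac{1}{2} \cdot \frac{1}{12} \left(-143 + 12\right)}{-10123 + 13646} + \frac{31823}{18646} = \frac{\frac{1}{2} \cdot \frac{1}{12} \left(-131\right)}{3523} + 31823 \cdot \frac{1}{18646} = \left(- \frac{131}{24}\right) \frac{1}{3523} + \frac{31823}{18646} = - \frac{131}{84552} + \frac{31823}{18646} = \frac{1344127835}{788278296}$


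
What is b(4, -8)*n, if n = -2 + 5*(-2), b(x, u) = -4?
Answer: 48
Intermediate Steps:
n = -12 (n = -2 - 10 = -12)
b(4, -8)*n = -4*(-12) = 48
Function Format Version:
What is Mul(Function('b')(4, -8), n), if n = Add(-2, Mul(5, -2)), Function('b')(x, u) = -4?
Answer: 48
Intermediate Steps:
n = -12 (n = Add(-2, -10) = -12)
Mul(Function('b')(4, -8), n) = Mul(-4, -12) = 48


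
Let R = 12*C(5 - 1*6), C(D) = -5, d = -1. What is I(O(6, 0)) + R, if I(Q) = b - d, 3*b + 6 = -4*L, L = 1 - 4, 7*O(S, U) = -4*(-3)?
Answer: -57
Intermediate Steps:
O(S, U) = 12/7 (O(S, U) = (-4*(-3))/7 = (1/7)*12 = 12/7)
L = -3
b = 2 (b = -2 + (-4*(-3))/3 = -2 + (1/3)*12 = -2 + 4 = 2)
R = -60 (R = 12*(-5) = -60)
I(Q) = 3 (I(Q) = 2 - 1*(-1) = 2 + 1 = 3)
I(O(6, 0)) + R = 3 - 60 = -57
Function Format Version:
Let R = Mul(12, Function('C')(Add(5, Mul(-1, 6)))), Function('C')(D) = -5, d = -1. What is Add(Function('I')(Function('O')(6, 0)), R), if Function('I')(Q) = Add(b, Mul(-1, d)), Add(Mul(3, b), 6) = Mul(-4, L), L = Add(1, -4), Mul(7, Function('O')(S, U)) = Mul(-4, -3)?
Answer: -57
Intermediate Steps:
Function('O')(S, U) = Rational(12, 7) (Function('O')(S, U) = Mul(Rational(1, 7), Mul(-4, -3)) = Mul(Rational(1, 7), 12) = Rational(12, 7))
L = -3
b = 2 (b = Add(-2, Mul(Rational(1, 3), Mul(-4, -3))) = Add(-2, Mul(Rational(1, 3), 12)) = Add(-2, 4) = 2)
R = -60 (R = Mul(12, -5) = -60)
Function('I')(Q) = 3 (Function('I')(Q) = Add(2, Mul(-1, -1)) = Add(2, 1) = 3)
Add(Function('I')(Function('O')(6, 0)), R) = Add(3, -60) = -57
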